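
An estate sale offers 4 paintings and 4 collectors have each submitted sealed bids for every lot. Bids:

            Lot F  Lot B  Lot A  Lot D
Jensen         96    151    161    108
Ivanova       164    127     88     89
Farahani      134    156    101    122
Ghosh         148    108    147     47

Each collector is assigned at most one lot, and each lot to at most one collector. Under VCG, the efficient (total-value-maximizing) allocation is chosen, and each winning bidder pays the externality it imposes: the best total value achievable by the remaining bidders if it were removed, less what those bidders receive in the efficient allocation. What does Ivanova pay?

Efficient allocation: Jensen→Lot B ($151), Ivanova→Lot F ($164), Farahani→Lot D ($122), Ghosh→Lot A ($147); total welfare W = $584.
Ivanova receives Lot F at value $164, so the others get W − 164 = $420.
Without Ivanova: best allocation of the remaining 3 bidders over all 4 lots is Jensen→Lot A ($161), Farahani→Lot B ($156), Ghosh→Lot F ($148), total $465.
VCG payment = (others' best without Ivanova) − (others' welfare with Ivanova) = 465 − 420 = $45.

Ivanova pays $45.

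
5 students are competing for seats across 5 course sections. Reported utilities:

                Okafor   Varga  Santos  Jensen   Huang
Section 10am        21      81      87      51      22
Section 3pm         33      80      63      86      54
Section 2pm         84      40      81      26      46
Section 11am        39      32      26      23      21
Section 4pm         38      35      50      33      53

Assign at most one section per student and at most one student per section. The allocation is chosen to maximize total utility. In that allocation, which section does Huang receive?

Huang receives Section 4pm.

This is a one-to-one assignment (maximum-weight bipartite matching).
Optimal: Okafor→Section 2pm (84 points), Varga→Section 11am (32 points), Santos→Section 10am (87 points), Jensen→Section 3pm (86 points), Huang→Section 4pm (53 points) — total 84+32+87+86+53 = 342 points.
Row-greedy (each student in turn takes its best remaining section) gives 282 points, worse by 60.
Next-best assignment: Okafor→Section 11am, Varga→Section 10am, Santos→Section 2pm, Jensen→Section 3pm, Huang→Section 4pm = 340 points.
Swapping Huang↔Santos (Huang→Section 10am 22 points, Santos→Section 4pm 50 points) loses 68.
No other one-to-one assignment exceeds 342 points.
Huang's own top section is Section 3pm (54 points), but forcing Huang→Section 3pm and reassigning the rest optimally gives only 292 points — worse by 50.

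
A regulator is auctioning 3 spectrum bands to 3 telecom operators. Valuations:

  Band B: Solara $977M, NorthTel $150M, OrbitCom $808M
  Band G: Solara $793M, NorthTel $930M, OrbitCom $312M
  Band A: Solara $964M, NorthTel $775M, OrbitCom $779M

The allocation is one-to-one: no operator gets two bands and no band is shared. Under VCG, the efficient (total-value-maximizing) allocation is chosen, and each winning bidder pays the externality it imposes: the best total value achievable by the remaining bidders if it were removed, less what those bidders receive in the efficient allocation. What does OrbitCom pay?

Efficient allocation: Solara→Band A ($964M), NorthTel→Band G ($930M), OrbitCom→Band B ($808M); total welfare W = $2702M.
OrbitCom receives Band B at value $808M, so the others get W − 808 = $1894M.
Without OrbitCom: best allocation of the remaining 2 bidders over all 3 bands is Solara→Band B ($977M), NorthTel→Band G ($930M), total $1907M.
VCG payment = (others' best without OrbitCom) − (others' welfare with OrbitCom) = 1907 − 1894 = $13M.

OrbitCom pays $13M.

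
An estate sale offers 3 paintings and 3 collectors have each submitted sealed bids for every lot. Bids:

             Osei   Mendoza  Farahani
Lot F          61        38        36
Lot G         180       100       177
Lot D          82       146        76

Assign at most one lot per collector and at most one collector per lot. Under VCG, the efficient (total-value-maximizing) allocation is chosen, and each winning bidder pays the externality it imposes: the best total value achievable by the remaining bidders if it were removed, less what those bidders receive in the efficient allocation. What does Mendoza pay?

Mendoza pays $21.

Efficient allocation: Osei→Lot F ($61), Mendoza→Lot D ($146), Farahani→Lot G ($177); total welfare W = $384.
Mendoza receives Lot D at value $146, so the others get W − 146 = $238.
Without Mendoza: best allocation of the remaining 2 bidders over all 3 lots is Osei→Lot D ($82), Farahani→Lot G ($177), total $259.
VCG payment = (others' best without Mendoza) − (others' welfare with Mendoza) = 259 − 238 = $21.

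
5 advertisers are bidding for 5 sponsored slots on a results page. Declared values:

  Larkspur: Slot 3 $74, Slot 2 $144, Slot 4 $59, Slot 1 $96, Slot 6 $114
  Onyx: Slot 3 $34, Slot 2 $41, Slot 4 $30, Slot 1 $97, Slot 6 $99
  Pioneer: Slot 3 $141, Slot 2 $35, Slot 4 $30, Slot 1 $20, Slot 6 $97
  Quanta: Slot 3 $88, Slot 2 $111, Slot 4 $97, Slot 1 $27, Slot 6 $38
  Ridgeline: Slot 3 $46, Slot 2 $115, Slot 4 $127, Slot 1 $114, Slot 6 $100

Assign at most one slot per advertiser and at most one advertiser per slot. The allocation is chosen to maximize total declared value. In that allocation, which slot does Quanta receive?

Quanta receives Slot 4.

Optimal: Larkspur→Slot 2 ($144), Onyx→Slot 6 ($99), Pioneer→Slot 3 ($141), Quanta→Slot 4 ($97), Ridgeline→Slot 1 ($114) — total 144+99+141+97+114 = $595.
Column-greedy (each slot in turn goes to its best remaining advertiser) gives $547, worse by 48.
Next-best assignment: Larkspur→Slot 6, Onyx→Slot 1, Pioneer→Slot 3, Quanta→Slot 2, Ridgeline→Slot 4 = $590.
No other one-to-one assignment exceeds $595.
Quanta's own top slot is Slot 2 ($111), but forcing Quanta→Slot 2 and reassigning the rest optimally gives only $590 — worse by 5.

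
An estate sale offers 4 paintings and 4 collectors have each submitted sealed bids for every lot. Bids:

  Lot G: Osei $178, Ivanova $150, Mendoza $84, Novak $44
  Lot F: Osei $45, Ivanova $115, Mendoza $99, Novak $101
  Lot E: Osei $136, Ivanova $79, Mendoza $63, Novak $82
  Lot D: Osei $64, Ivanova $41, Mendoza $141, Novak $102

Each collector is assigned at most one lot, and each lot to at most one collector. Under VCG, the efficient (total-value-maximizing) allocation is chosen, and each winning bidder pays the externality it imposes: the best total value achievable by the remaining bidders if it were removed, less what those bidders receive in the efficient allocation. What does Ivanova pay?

Ivanova pays $42.

Efficient allocation: Osei→Lot E ($136), Ivanova→Lot G ($150), Mendoza→Lot D ($141), Novak→Lot F ($101); total welfare W = $528.
Ivanova receives Lot G at value $150, so the others get W − 150 = $378.
Without Ivanova: best allocation of the remaining 3 bidders over all 4 lots is Osei→Lot G ($178), Mendoza→Lot D ($141), Novak→Lot F ($101), total $420.
VCG payment = (others' best without Ivanova) − (others' welfare with Ivanova) = 420 − 378 = $42.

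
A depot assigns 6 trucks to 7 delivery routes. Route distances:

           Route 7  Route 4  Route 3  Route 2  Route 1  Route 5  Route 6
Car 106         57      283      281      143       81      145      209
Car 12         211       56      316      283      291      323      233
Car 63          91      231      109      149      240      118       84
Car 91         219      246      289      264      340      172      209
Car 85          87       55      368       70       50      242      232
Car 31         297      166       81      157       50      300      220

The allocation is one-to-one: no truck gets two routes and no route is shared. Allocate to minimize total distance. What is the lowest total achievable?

Minimum total: 489 km

Optimal: Car 106→Route 7 (57 km), Car 12→Route 4 (56 km), Car 63→Route 6 (84 km), Car 91→Route 5 (172 km), Car 85→Route 2 (70 km), Car 31→Route 1 (50 km) — total 57+56+84+172+70+50 = 489 km.
Row-greedy (each truck in turn takes its cheapest remaining route) gives 500 km, worse by 11.
Swapping Car 31↔Car 63 (Car 31→Route 6 220 km, Car 63→Route 1 240 km) adds 326.
No other one-to-one assignment undercuts 489 km.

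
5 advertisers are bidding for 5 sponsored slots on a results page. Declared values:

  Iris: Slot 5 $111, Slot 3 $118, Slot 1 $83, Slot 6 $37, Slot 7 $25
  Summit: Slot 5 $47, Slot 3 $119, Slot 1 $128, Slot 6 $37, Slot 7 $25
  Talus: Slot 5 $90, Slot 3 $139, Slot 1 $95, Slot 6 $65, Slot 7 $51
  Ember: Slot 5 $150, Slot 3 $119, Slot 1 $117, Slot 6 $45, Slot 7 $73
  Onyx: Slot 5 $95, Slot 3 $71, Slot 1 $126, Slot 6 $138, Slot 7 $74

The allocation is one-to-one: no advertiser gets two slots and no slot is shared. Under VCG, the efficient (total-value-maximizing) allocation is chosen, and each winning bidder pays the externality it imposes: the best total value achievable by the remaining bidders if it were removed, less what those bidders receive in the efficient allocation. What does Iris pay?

Efficient allocation: Iris→Slot 5 ($111), Summit→Slot 1 ($128), Talus→Slot 3 ($139), Ember→Slot 7 ($73), Onyx→Slot 6 ($138); total welfare W = $589.
Iris receives Slot 5 at value $111, so the others get W − 111 = $478.
Without Iris: best allocation of the remaining 4 bidders over all 5 slots is Summit→Slot 1 ($128), Talus→Slot 3 ($139), Ember→Slot 5 ($150), Onyx→Slot 6 ($138), total $555.
VCG payment = (others' best without Iris) − (others' welfare with Iris) = 555 − 478 = $77.

Iris pays $77.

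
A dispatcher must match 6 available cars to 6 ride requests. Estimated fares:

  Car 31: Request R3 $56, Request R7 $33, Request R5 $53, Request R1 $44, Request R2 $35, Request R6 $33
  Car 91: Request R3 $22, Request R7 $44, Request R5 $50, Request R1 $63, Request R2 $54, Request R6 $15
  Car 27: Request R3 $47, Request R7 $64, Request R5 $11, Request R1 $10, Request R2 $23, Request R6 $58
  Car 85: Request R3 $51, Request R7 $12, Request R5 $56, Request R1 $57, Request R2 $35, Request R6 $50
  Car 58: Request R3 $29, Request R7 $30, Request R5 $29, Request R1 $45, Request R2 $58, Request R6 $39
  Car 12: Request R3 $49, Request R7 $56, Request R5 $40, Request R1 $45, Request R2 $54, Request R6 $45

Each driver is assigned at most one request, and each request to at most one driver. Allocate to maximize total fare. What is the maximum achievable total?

Maximum total: $347

Optimal: Car 31→Request R3 ($56), Car 91→Request R1 ($63), Car 27→Request R6 ($58), Car 85→Request R5 ($56), Car 58→Request R2 ($58), Car 12→Request R7 ($56) — total 56+63+58+56+58+56 = $347.
Max-entry greedy (repeatedly take the single best remaining cell) gives $342, worse by 5.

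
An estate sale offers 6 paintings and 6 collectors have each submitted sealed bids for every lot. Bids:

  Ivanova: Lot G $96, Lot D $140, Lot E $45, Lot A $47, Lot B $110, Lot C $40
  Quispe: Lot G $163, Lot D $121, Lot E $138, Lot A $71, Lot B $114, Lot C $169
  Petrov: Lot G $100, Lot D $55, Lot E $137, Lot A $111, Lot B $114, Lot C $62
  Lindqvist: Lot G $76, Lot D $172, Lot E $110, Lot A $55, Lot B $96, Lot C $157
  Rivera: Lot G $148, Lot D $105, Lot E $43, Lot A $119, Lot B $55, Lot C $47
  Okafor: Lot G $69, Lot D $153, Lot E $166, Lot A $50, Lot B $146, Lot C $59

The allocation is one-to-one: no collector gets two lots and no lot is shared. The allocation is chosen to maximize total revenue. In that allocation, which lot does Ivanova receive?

Ivanova receives Lot B.

This is the linear assignment problem.
Optimal: Ivanova→Lot B ($110), Quispe→Lot C ($169), Petrov→Lot A ($111), Lindqvist→Lot D ($172), Rivera→Lot G ($148), Okafor→Lot E ($166) — total 110+169+111+172+148+166 = $876.
Max-entry greedy (repeatedly take the single best remaining cell) gives $816, worse by 60.
Next-best assignment: Ivanova→Lot D, Quispe→Lot G, Petrov→Lot E, Lindqvist→Lot C, Rivera→Lot A, Okafor→Lot B = $862.
Checked against all permutations: $876 is optimal.
Ivanova's own top lot is Lot D ($140), but forcing Ivanova→Lot D and reassigning the rest optimally gives only $862 — worse by 14.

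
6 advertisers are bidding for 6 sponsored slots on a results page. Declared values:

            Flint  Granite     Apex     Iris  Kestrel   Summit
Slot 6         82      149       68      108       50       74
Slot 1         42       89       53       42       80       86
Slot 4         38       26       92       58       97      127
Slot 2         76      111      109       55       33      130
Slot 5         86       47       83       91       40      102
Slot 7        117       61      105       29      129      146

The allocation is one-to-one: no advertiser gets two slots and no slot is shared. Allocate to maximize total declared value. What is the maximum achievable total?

Maximum total: $673

Optimal: Flint→Slot 7 ($117), Granite→Slot 6 ($149), Apex→Slot 2 ($109), Iris→Slot 5 ($91), Kestrel→Slot 1 ($80), Summit→Slot 4 ($127) — total 117+149+109+91+80+127 = $673.
Swapping Flint↔Granite (Flint→Slot 6 $82, Granite→Slot 7 $61) loses 123.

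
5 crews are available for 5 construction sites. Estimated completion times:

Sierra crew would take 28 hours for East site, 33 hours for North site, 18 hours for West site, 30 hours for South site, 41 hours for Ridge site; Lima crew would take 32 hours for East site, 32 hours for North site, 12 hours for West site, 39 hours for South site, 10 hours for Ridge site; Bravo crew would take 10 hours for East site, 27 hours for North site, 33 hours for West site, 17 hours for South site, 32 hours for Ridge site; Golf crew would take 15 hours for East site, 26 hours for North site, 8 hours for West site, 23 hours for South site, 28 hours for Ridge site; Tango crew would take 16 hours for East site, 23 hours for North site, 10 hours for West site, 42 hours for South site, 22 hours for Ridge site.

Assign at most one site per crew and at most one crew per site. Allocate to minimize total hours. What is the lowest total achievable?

Treat this as an assignment problem: match each crew to one site.
Optimal: Sierra crew→South site (30 hours), Lima crew→Ridge site (10 hours), Bravo crew→East site (10 hours), Golf crew→West site (8 hours), Tango crew→North site (23 hours) — total 30+10+10+8+23 = 81 hours.
Row-greedy (each crew in turn takes its cheapest remaining site) gives 84 hours, worse by 3.
Swapping Lima crew↔Bravo crew (Lima crew→East site 32 hours, Bravo crew→Ridge site 32 hours) adds 44.

Min total: 81 hours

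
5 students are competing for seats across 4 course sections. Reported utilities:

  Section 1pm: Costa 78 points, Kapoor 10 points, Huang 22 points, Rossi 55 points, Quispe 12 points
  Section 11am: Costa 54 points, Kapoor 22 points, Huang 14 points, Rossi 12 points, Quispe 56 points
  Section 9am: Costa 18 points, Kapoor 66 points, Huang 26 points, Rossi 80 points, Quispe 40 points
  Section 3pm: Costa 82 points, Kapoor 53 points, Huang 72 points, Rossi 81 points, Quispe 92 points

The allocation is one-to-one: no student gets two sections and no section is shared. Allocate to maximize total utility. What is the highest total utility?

Optimal: Costa→Section 1pm (78 points), Quispe→Section 11am (56 points), Rossi→Section 9am (80 points), Huang→Section 3pm (72 points) — total 78+56+80+72 = 286 points.
Row-greedy (each student in turn takes its best remaining section) gives 182 points, worse by 104.
Swapping Costa↔Quispe (Costa→Section 11am 54 points, Quispe→Section 1pm 12 points) loses 68.
Checked against all permutations: 286 points is optimal.

Max total: 286 points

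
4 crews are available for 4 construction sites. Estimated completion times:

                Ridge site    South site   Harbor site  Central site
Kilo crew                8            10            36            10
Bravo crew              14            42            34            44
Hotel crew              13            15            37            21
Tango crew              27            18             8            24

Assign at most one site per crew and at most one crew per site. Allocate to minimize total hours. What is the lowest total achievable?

Minimum total: 47 hours

This is the linear assignment problem.
Optimal: Kilo crew→Central site (10 hours), Bravo crew→Ridge site (14 hours), Hotel crew→South site (15 hours), Tango crew→Harbor site (8 hours) — total 10+14+15+8 = 47 hours.
Next-best assignment: Kilo crew→South site, Bravo crew→Ridge site, Hotel crew→Central site, Tango crew→Harbor site = 53 hours.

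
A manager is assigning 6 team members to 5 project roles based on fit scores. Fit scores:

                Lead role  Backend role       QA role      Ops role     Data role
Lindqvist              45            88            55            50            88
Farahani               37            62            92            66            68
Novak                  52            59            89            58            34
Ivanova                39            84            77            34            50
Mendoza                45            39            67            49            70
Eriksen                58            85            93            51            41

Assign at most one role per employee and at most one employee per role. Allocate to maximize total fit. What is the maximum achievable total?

Optimal: Eriksen→Lead role (58 pts), Ivanova→Backend role (84 pts), Novak→QA role (89 pts), Farahani→Ops role (66 pts), Lindqvist→Data role (88 pts) — total 58+84+89+66+88 = 385 pts.
Row-greedy (each employee in turn takes its best remaining role) gives 333 pts, worse by 52.
Checked against all permutations: 385 pts is optimal.

Maximum total: 385 pts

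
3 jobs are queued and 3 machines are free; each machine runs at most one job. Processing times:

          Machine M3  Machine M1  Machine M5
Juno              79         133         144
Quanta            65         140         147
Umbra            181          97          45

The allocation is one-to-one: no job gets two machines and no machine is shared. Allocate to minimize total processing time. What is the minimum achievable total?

Minimum total: 243 min

Optimal: Juno→Machine M1 (133 min), Quanta→Machine M3 (65 min), Umbra→Machine M5 (45 min) — total 133+65+45 = 243 min.
Row-greedy (each job in turn takes its cheapest remaining machine) gives 264 min, worse by 21.
Next-best assignment: Juno→Machine M3, Quanta→Machine M1, Umbra→Machine M5 = 264 min.
Swapping Juno↔Umbra (Juno→Machine M5 144 min, Umbra→Machine M1 97 min) adds 63.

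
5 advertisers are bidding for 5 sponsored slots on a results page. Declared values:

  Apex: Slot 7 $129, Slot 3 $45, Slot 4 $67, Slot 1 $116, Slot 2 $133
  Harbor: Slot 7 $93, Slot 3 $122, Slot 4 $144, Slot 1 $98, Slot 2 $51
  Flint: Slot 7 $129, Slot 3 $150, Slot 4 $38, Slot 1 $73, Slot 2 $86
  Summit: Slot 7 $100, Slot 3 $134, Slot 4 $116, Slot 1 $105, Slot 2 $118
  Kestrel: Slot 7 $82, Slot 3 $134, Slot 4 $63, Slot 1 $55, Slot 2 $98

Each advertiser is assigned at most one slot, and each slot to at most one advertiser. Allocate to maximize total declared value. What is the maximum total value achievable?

Treat this as an assignment problem: match each advertiser to one slot.
Optimal: Apex→Slot 2 ($133), Harbor→Slot 4 ($144), Flint→Slot 7 ($129), Summit→Slot 1 ($105), Kestrel→Slot 3 ($134) — total 133+144+129+105+134 = $645.
Row-greedy (each advertiser in turn takes its best remaining slot) gives $614, worse by 31.

Maximum total: $645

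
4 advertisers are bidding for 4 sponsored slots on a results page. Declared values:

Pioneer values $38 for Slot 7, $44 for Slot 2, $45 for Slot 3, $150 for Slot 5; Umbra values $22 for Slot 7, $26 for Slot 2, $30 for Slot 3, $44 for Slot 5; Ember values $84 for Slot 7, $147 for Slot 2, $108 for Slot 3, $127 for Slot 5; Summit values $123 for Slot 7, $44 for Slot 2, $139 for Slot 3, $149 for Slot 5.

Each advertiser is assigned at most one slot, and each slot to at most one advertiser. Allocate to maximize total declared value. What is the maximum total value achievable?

Max total: $458

This is the linear assignment problem.
Optimal: Pioneer→Slot 5 ($150), Umbra→Slot 7 ($22), Ember→Slot 2 ($147), Summit→Slot 3 ($139) — total 150+22+147+139 = $458.
Row-greedy (each advertiser in turn takes its best remaining slot) gives $450, worse by 8.
Swapping Ember↔Pioneer (Ember→Slot 5 $127, Pioneer→Slot 2 $44) loses 126.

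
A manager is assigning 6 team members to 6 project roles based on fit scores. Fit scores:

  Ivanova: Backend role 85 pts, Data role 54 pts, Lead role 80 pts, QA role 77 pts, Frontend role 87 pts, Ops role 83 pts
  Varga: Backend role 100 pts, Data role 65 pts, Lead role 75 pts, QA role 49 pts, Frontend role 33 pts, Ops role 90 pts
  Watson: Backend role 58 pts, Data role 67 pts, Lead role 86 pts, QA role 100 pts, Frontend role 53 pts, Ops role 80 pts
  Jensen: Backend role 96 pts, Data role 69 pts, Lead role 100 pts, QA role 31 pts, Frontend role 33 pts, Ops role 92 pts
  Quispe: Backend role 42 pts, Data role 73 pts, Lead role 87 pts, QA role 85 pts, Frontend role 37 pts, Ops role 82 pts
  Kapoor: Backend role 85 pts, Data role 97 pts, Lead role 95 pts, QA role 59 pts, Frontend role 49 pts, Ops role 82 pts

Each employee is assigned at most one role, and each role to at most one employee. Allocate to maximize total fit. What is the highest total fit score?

Optimal: Ivanova→Frontend role (87 pts), Varga→Backend role (100 pts), Watson→QA role (100 pts), Jensen→Lead role (100 pts), Quispe→Ops role (82 pts), Kapoor→Data role (97 pts) — total 87+100+100+100+82+97 = 566 pts.
Swapping Varga↔Kapoor (Varga→Data role 65 pts, Kapoor→Backend role 85 pts) loses 47.

Max total: 566 pts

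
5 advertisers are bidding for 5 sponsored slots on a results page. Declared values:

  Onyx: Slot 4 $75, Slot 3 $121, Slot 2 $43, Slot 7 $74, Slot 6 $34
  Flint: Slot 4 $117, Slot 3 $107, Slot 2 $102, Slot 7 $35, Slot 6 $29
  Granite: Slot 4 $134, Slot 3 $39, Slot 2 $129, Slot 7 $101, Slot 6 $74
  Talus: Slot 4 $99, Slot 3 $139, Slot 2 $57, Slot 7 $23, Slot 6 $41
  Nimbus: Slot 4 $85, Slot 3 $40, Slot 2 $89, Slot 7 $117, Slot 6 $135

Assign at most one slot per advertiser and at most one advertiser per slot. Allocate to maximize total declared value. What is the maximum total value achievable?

Maximum total: $594

Optimal: Onyx→Slot 7 ($74), Flint→Slot 4 ($117), Granite→Slot 2 ($129), Talus→Slot 3 ($139), Nimbus→Slot 6 ($135) — total 74+117+129+139+135 = $594.
Row-greedy (each advertiser in turn takes its best remaining slot) gives $525, worse by 69.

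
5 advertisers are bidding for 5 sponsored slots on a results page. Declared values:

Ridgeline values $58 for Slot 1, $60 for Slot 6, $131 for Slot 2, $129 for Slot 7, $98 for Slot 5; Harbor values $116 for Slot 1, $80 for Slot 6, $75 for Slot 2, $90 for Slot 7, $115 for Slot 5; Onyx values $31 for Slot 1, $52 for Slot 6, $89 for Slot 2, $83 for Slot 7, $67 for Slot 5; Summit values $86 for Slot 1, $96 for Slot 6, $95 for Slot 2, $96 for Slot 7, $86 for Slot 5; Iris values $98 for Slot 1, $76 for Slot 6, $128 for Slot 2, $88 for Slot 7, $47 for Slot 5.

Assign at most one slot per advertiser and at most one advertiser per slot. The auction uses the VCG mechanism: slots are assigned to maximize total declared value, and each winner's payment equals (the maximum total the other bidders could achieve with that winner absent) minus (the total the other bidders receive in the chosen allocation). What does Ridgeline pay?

Efficient allocation: Ridgeline→Slot 7 ($129), Harbor→Slot 1 ($116), Onyx→Slot 5 ($67), Summit→Slot 6 ($96), Iris→Slot 2 ($128); total welfare W = $536.
Ridgeline receives Slot 7 at value $129, so the others get W − 129 = $407.
Without Ridgeline: best allocation of the remaining 4 bidders over all 5 slots is Harbor→Slot 1 ($116), Onyx→Slot 7 ($83), Summit→Slot 6 ($96), Iris→Slot 2 ($128), total $423.
VCG payment = (others' best without Ridgeline) − (others' welfare with Ridgeline) = 423 − 407 = $16.

Ridgeline pays $16.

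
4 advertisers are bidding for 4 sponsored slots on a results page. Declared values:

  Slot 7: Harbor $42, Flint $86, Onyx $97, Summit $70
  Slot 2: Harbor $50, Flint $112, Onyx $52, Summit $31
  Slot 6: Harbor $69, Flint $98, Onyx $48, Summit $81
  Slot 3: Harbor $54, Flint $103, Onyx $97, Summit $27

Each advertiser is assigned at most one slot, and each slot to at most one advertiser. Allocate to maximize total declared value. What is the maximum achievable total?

Optimal: Harbor→Slot 6 ($69), Flint→Slot 2 ($112), Onyx→Slot 3 ($97), Summit→Slot 7 ($70) — total 69+112+97+70 = $348.
Max-entry greedy (repeatedly take the single best remaining cell) gives $344, worse by 4.
Checked against all permutations: $348 is optimal.

Maximum total: $348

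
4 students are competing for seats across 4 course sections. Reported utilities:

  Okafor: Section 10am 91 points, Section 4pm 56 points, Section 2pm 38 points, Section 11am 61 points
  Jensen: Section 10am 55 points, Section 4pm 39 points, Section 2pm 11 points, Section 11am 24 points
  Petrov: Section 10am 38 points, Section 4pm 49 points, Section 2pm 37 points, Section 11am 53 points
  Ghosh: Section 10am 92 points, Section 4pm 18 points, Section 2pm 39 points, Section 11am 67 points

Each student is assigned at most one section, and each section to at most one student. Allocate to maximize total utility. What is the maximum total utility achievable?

This is the linear assignment problem.
Optimal: Okafor→Section 10am (91 points), Jensen→Section 4pm (39 points), Petrov→Section 2pm (37 points), Ghosh→Section 11am (67 points) — total 91+39+37+67 = 234 points.
Next-best assignment: Okafor→Section 11am, Jensen→Section 4pm, Petrov→Section 2pm, Ghosh→Section 10am = 229 points.
Every other assignment is strictly worse.

Maximum total: 234 points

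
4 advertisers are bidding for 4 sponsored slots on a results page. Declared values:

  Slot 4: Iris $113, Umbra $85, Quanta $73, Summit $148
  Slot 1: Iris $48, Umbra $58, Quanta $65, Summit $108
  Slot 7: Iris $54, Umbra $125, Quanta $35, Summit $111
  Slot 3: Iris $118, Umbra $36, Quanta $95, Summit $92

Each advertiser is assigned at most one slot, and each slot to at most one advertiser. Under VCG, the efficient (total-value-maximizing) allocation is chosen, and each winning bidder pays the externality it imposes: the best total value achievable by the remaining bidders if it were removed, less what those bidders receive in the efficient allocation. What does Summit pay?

Efficient allocation: Iris→Slot 3 ($118), Umbra→Slot 7 ($125), Quanta→Slot 1 ($65), Summit→Slot 4 ($148); total welfare W = $456.
Summit receives Slot 4 at value $148, so the others get W − 148 = $308.
Without Summit: best allocation of the remaining 3 bidders over all 4 slots is Iris→Slot 4 ($113), Umbra→Slot 7 ($125), Quanta→Slot 3 ($95), total $333.
VCG payment = (others' best without Summit) − (others' welfare with Summit) = 333 − 308 = $25.

Summit pays $25.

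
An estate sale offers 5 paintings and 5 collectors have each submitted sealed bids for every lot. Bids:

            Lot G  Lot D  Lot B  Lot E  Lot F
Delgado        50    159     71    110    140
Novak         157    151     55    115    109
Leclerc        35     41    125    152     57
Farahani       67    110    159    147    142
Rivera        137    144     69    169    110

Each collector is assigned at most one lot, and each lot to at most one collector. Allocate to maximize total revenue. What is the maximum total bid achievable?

Optimal: Delgado→Lot D ($159), Novak→Lot G ($157), Leclerc→Lot B ($125), Farahani→Lot F ($142), Rivera→Lot E ($169) — total 159+157+125+142+169 = $752.
Swapping Rivera↔Leclerc (Rivera→Lot B $69, Leclerc→Lot E $152) loses 73.

Max total: $752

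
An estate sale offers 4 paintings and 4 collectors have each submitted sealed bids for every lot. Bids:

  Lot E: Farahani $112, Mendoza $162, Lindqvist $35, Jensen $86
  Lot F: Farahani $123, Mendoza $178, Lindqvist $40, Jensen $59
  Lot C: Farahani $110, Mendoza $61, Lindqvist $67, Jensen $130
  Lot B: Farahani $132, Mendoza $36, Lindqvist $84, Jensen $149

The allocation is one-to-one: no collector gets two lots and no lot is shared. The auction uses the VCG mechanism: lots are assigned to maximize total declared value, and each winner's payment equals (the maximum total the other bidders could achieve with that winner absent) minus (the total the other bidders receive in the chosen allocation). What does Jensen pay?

Jensen pays $20.

Efficient allocation: Farahani→Lot E ($112), Mendoza→Lot F ($178), Lindqvist→Lot C ($67), Jensen→Lot B ($149); total welfare W = $506.
Jensen receives Lot B at value $149, so the others get W − 149 = $357.
Without Jensen: best allocation of the remaining 3 bidders over all 4 lots is Farahani→Lot B ($132), Mendoza→Lot F ($178), Lindqvist→Lot C ($67), total $377.
VCG payment = (others' best without Jensen) − (others' welfare with Jensen) = 377 − 357 = $20.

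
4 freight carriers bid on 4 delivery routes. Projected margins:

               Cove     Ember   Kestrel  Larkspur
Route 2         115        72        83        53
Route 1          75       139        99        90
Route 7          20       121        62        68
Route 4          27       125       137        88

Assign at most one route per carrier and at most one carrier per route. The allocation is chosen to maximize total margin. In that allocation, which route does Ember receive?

Ember receives Route 7.

Optimal: Cove→Route 2 ($115k), Ember→Route 7 ($121k), Kestrel→Route 4 ($137k), Larkspur→Route 1 ($90k) — total 115+121+137+90 = $463k.
Max-entry greedy (repeatedly take the single best remaining cell) gives $459k, worse by 4.
Swapping Larkspur↔Ember (Larkspur→Route 7 $68k, Ember→Route 1 $139k) loses 4.
Ember's own top route is Route 1 ($139k), but forcing Ember→Route 1 and reassigning the rest optimally gives only $459k — worse by 4.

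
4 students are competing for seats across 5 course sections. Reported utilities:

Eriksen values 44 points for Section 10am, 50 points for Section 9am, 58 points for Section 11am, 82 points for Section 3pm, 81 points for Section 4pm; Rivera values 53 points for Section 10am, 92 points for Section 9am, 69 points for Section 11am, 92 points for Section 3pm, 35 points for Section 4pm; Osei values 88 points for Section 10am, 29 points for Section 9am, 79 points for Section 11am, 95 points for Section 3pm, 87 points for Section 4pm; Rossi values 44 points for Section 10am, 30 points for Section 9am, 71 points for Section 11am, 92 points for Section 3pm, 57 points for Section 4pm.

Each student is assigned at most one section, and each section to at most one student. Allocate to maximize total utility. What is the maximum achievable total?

Max total: 353 points

Optimal: Eriksen→Section 4pm (81 points), Rivera→Section 9am (92 points), Osei→Section 10am (88 points), Rossi→Section 3pm (92 points) — total 81+92+88+92 = 353 points.
Max-entry greedy (repeatedly take the single best remaining cell) gives 339 points, worse by 14.
Next-best assignment: Eriksen→Section 4pm, Rivera→Section 9am, Osei→Section 11am, Rossi→Section 3pm = 344 points.
Swapping Rivera↔Osei (Rivera→Section 10am 53 points, Osei→Section 9am 29 points) loses 98.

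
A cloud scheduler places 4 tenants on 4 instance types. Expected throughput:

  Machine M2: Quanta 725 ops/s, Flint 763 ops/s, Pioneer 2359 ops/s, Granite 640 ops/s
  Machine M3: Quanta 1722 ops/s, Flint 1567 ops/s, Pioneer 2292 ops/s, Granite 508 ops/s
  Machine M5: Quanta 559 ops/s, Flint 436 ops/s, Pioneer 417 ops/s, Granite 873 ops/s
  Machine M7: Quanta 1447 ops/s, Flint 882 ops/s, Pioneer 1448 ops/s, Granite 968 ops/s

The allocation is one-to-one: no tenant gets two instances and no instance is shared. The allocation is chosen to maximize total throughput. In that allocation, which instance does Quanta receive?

Optimal: Quanta→Machine M7 (1447 ops/s), Flint→Machine M3 (1567 ops/s), Pioneer→Machine M2 (2359 ops/s), Granite→Machine M5 (873 ops/s) — total 1447+1567+2359+873 = 6246 ops/s.
Column-greedy (each instance in turn goes to its best remaining tenant) gives 5836 ops/s, worse by 410.
Next-best assignment: Quanta→Machine M3, Flint→Machine M7, Pioneer→Machine M2, Granite→Machine M5 = 5836 ops/s.
Checked against all permutations: 6246 ops/s is optimal.
Quanta's own top instance is Machine M3 (1722 ops/s), but forcing Quanta→Machine M3 and reassigning the rest optimally gives only 5836 ops/s — worse by 410.

Quanta receives Machine M7.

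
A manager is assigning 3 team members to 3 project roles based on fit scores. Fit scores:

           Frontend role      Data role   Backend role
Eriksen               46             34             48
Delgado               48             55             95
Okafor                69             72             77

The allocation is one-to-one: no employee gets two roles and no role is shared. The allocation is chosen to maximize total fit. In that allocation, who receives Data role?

Optimal: Eriksen→Frontend role (46 pts), Delgado→Backend role (95 pts), Okafor→Data role (72 pts) — total 46+95+72 = 213 pts.
Checked against all permutations: 213 pts is optimal.
Okafor's own top role is Backend role (77 pts), but forcing Okafor→Backend role and reassigning the rest optimally gives only 178 pts — worse by 35.

Okafor receives Data role.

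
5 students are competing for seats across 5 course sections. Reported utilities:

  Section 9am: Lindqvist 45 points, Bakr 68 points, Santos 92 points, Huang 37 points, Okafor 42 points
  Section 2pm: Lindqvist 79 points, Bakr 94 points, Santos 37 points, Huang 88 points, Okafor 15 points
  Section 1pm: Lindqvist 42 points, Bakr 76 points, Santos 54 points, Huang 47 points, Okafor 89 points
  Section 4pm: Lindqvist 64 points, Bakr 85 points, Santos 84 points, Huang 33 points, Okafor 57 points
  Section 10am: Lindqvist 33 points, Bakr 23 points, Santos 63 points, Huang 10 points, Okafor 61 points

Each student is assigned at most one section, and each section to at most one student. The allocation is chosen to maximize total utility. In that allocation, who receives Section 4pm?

Bakr receives Section 4pm.

Optimal: Lindqvist→Section 10am (33 points), Bakr→Section 4pm (85 points), Santos→Section 9am (92 points), Huang→Section 2pm (88 points), Okafor→Section 1pm (89 points) — total 33+85+92+88+89 = 387 points.
Next-best assignment: Lindqvist→Section 4pm, Bakr→Section 1pm, Santos→Section 9am, Huang→Section 2pm, Okafor→Section 10am = 381 points.
Bakr's own top section is Section 2pm (94 points), but forcing Bakr→Section 2pm and reassigning the rest optimally gives only 358 points — worse by 29.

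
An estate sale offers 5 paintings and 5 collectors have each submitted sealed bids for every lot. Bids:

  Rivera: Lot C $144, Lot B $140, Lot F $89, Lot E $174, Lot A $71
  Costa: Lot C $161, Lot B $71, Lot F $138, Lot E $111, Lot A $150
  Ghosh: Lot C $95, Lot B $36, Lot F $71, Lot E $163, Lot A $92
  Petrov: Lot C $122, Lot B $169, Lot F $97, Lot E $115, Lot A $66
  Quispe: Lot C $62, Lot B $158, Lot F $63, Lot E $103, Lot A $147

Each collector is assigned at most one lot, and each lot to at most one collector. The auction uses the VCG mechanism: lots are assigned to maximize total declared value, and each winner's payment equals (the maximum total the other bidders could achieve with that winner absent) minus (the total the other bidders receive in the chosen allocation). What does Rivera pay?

Efficient allocation: Rivera→Lot C ($144), Costa→Lot F ($138), Ghosh→Lot E ($163), Petrov→Lot B ($169), Quispe→Lot A ($147); total welfare W = $761.
Rivera receives Lot C at value $144, so the others get W − 144 = $617.
Without Rivera: best allocation of the remaining 4 bidders over all 5 lots is Costa→Lot C ($161), Ghosh→Lot E ($163), Petrov→Lot B ($169), Quispe→Lot A ($147), total $640.
VCG payment = (others' best without Rivera) − (others' welfare with Rivera) = 640 − 617 = $23.

Rivera pays $23.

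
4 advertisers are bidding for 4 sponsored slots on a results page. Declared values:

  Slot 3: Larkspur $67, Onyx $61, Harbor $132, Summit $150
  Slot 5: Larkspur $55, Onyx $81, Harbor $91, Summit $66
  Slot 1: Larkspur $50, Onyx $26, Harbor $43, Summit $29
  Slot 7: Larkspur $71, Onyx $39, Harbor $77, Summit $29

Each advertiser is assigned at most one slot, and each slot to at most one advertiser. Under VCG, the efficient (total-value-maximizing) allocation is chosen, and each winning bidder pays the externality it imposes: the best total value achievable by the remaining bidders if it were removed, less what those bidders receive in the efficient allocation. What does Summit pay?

Summit pays $76.

Efficient allocation: Larkspur→Slot 1 ($50), Onyx→Slot 5 ($81), Harbor→Slot 7 ($77), Summit→Slot 3 ($150); total welfare W = $358.
Summit receives Slot 3 at value $150, so the others get W − 150 = $208.
Without Summit: best allocation of the remaining 3 bidders over all 4 slots is Larkspur→Slot 7 ($71), Onyx→Slot 5 ($81), Harbor→Slot 3 ($132), total $284.
VCG payment = (others' best without Summit) − (others' welfare with Summit) = 284 − 208 = $76.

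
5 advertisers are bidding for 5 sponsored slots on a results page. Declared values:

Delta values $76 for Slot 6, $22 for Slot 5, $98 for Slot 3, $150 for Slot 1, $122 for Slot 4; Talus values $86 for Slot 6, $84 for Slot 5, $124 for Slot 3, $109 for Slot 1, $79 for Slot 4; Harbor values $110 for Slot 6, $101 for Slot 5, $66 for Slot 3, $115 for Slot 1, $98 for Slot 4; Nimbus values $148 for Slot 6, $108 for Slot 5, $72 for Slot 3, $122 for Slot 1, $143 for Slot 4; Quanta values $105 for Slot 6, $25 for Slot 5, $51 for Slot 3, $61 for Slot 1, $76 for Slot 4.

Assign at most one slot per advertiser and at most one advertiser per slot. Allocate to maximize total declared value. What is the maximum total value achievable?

This is the linear assignment problem.
Optimal: Delta→Slot 1 ($150), Talus→Slot 3 ($124), Harbor→Slot 5 ($101), Nimbus→Slot 4 ($143), Quanta→Slot 6 ($105) — total 150+124+101+143+105 = $623.
Max-entry greedy (repeatedly take the single best remaining cell) gives $599, worse by 24.

Max total: $623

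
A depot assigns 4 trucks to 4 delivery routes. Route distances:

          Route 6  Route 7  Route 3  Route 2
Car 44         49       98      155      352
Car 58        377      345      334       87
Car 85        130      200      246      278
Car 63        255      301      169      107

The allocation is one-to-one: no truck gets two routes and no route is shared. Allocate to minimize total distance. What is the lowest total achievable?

This is a one-to-one assignment (minimum-cost bipartite matching).
Optimal: Car 44→Route 7 (98 km), Car 58→Route 2 (87 km), Car 85→Route 6 (130 km), Car 63→Route 3 (169 km) — total 98+87+130+169 = 484 km.
Column-greedy (each route in turn goes to its cheapest remaining truck) gives 505 km, worse by 21.

Minimum total: 484 km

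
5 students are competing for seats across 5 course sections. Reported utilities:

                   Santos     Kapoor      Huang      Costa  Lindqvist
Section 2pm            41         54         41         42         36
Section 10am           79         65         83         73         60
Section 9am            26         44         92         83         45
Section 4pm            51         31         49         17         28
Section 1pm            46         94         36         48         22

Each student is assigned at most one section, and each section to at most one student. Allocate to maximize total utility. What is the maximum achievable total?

Maximum total: 347 points

Optimal: Santos→Section 4pm (51 points), Kapoor→Section 1pm (94 points), Huang→Section 10am (83 points), Costa→Section 9am (83 points), Lindqvist→Section 2pm (36 points) — total 51+94+83+83+36 = 347 points.
Max-entry greedy (repeatedly take the single best remaining cell) gives 335 points, worse by 12.
Next-best assignment: Santos→Section 4pm, Kapoor→Section 1pm, Huang→Section 9am, Costa→Section 10am, Lindqvist→Section 2pm = 346 points.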